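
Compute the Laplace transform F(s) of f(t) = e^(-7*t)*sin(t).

L{sin(t)} = 1/(s^2 + 1).
By the first shifting theorem, multiplying by e^(-7t) replaces s with s + 7.

F(s) = 1/((s + 7)^2 + 1)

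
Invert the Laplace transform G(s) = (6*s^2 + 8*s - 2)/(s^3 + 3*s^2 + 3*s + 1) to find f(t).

Factor the denominator: s^3 + 3*s^2 + 3*s + 1 = (s + 1)^3.
Partial fraction decomposition gives [6/(s + 1)] + [-4/(s + 1)^2] + [-4/(s + 1)^3].
Invert each term: 6/(s + 1) ↔ 6e^(-t); -4/(s + 1)^2 ↔ -4t·e^(-t); -4/(s + 1)^3 ↔ (-2)t^2·e^(-t).

f(t) = -2*t^2*exp(-t) - 4*t*exp(-t) + 6*exp(-t)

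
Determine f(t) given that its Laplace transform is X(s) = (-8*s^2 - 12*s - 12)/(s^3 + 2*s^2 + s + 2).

f(t) = -4*sin(t) - 4*cos(t) - 4*exp(-2*t)

Factor the denominator: s^3 + 2*s^2 + s + 2 = (s + 2)*(s^2 + 1).
Partial fraction decomposition gives [-4/(s + 2)] + [-4*s/(s^2 + 1)] + [-4/(s^2 + 1)].
Invert each term: -4/(s + 2) ↔ -4e^(-2t); -4·s/(s^2 + 1) ↔ -4cos(t); -4·1/(s^2 + 1) ↔ -4sin(t).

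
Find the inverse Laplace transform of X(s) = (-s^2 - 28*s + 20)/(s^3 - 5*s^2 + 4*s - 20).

-5*exp(5*t) - 4*sin(2*t) + 4*cos(2*t)

Factor the denominator: s^3 - 5*s^2 + 4*s - 20 = (s - 5)*(s^2 + 4).
Partial fraction decomposition gives [-5/(s - 5)] + [4*s/(s^2 + 4)] + [-8/(s^2 + 4)].
Invert each term: -5/(s - 5) ↔ -5e^(5t); 4·s/(s^2 + 4) ↔ 4cos(2t); -4·2/(s^2 + 4) ↔ -4sin(2t).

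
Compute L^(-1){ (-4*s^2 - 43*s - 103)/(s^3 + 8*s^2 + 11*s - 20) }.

Factor the denominator: s^3 + 8*s^2 + 11*s - 20 = (s - 1)*(s + 4)*(s + 5).
Partial fraction decomposition gives [-5/(s - 1)] + [-1/(s + 4)] + [2/(s + 5)].
Invert each term: -5/(s - 1) ↔ -5e^(t); -1/(s + 4) ↔ -e^(-4t); 2/(s + 5) ↔ 2e^(-5t).

-5*exp(t) - exp(-4*t) + 2*exp(-5*t)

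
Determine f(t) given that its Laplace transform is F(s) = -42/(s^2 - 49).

Since L{sinh(7t)} = 7/(s^2 - 49), the inverse is sinh(7*t), scaled by -6.

f(t) = -6*sinh(7*t)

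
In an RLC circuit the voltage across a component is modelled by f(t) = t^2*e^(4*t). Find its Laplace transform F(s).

F(s) = 2/(s - 4)^3

L{e^(4t)} = 1/(s - 4).
Then apply L{t^2·g(t)} = (-1)^2 d^2/ds^2[G(s)] with G(s) = 1/(s - 4):
differentiating 2 times and applying the sign gives 2/(s - 4)^3.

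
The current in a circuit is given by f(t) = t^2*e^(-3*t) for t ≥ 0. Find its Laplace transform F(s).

F(s) = 2/(s + 3)^3

L{e^(-3t)} = 1/(s + 3).
Then apply L{t^2·g(t)} = (-1)^2 d^2/ds^2[G(s)] with G(s) = 1/(s + 3):
differentiating 2 times and applying the sign gives 2/(s + 3)^3.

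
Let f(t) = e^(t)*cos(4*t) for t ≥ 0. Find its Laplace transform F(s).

F(s) = (s - 1)/((s - 1)^2 + 16)

L{cos(4t)} = s/(s^2 + 16).
By the first shifting theorem, multiplying by e^(t) replaces s with s - 1.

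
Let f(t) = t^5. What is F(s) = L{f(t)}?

L{t^5} = 5!/s^6 = 120/s^6.

F(s) = 120/s^6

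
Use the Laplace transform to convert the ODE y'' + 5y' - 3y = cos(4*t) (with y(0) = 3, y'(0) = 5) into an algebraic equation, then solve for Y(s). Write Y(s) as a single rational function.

Y(s) = (3*s^3 + 20*s^2 + 49*s + 320)/(s^4 + 5*s^3 + 13*s^2 + 80*s - 48)

Apply the Laplace transform to the equation.
The derivative rules (L{y''} = s^2 Y - s·y(0) - y'(0) and L{y'} = sY - y(0), with y(0) = 3, y'(0) = 5) turn the left side into (s^2 + 5*s - 3)Y - (3*s + 20).
The right side is L{cos(4*t)} = s/(s^2 + 16).
So (s^2 + 5*s - 3)Y = s/(s^2 + 16) + (3*s + 20).
Divide through and combine into a single rational function.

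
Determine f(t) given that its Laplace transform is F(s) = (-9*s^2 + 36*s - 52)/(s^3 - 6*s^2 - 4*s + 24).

Factor the denominator: s^3 - 6*s^2 - 4*s + 24 = (s - 6)*(s - 2)*(s + 2).
Partial fraction decomposition gives [1/(s - 2)] + [-5/(s + 2)] + [-5/(s - 6)].
Invert each term: 1/(s - 2) ↔ e^(2t); -5/(s + 2) ↔ -5e^(-2t); -5/(s - 6) ↔ -5e^(6t).

f(t) = -5*exp(6*t) + exp(2*t) - 5*exp(-2*t)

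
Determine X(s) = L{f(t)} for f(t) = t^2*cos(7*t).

X(s) = 2*s*(s^2 - 147)/(s^2 + 49)^3

L{cos(7t)} = s/(s^2 + 49).
Then apply L{t^2·g(t)} = (-1)^2 d^2/ds^2[G(s)] with G(s) = s/(s^2 + 49):
differentiating 2 times and applying the sign gives 2*s*(s^2 - 147)/(s^2 + 49)^3.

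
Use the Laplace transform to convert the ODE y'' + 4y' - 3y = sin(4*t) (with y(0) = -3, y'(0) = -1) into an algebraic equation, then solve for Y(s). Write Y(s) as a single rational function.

Y(s) = (-3*s^3 - 13*s^2 - 48*s - 204)/(s^4 + 4*s^3 + 13*s^2 + 64*s - 48)

Laplace-transform each side.
With L{y''} = s^2 Y - s·y(0) - y'(0) and L{y'} = sY - y(0), with y(0) = -3, y'(0) = -1: the LHS transforms to (s^2 + 4*s - 3)Y - (-3*s - 13).
The right side is L{sin(4*t)} = 4/(s^2 + 16).
So (s^2 + 4*s - 3)Y = 4/(s^2 + 16) + (-3*s - 13).
Solve for Y(s) and write it as one ratio of polynomials.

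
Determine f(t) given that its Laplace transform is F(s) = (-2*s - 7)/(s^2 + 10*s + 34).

f(t) = exp(-5*t)*sin(3*t) - 2*exp(-5*t)*cos(3*t)

Complete the square in the denominator: s^2 + 10*s + 34 = (s + 5)^2 + 3^2.
Split the numerator to match: -2*s - 7 = -2·(s + 5) + 1·3.
Invert each term: -2·(s + 5)/((s + 5)^2 + 9) ↔ -2e^(-5t)cos(3t); 1·3/((s + 5)^2 + 9) ↔ e^(-5t)sin(3t).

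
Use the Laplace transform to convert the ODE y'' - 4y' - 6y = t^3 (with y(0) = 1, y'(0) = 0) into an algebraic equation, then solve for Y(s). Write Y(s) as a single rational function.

Y(s) = (s^5 - 4*s^4 + 6)/(s^6 - 4*s^5 - 6*s^4)

Transform both sides with L{·}.
The derivative rules (L{y''} = s^2 Y - s·y(0) - y'(0) and L{y'} = sY - y(0), with y(0) = 1, y'(0) = 0) turn the left side into (s^2 - 4*s - 6)Y - (s - 4).
The right side is L{t^3} = 6/s^4.
So (s^2 - 4*s - 6)Y = 6/s^4 + (s - 4).
Solve for Y(s) and write it as one ratio of polynomials.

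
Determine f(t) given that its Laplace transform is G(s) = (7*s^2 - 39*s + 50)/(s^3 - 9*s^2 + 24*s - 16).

Factor the denominator: s^3 - 9*s^2 + 24*s - 16 = (s - 4)^2*(s - 1).
Partial fraction decomposition gives [5/(s - 4)] + [2/(s - 4)^2] + [2/(s - 1)].
Invert each term: 5/(s - 4) ↔ 5e^(4t); 2/(s - 4)^2 ↔ 2t·e^(4t); 2/(s - 1) ↔ 2e^(t).

f(t) = 2*t*exp(4*t) + 5*exp(4*t) + 2*exp(t)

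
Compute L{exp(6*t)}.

L{e^(6t)} = 1/(s - 6).

1/(s - 6)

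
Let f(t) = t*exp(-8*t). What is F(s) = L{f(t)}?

L{e^(-8t)} = 1/(s + 8).
Then apply L{t·g(t)} = -d/ds[G(s)] with G(s) = 1/(s + 8):
differentiating 1 time and applying the sign gives (s + 8)^(-2).

F(s) = (s + 8)^(-2)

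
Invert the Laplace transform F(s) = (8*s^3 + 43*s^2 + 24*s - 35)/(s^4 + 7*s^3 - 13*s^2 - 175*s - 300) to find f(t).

f(t) = 3*exp(5*t) - 4*exp(-3*t) + 5*exp(-4*t) + 4*exp(-5*t)

Factor the denominator: s^4 + 7*s^3 - 13*s^2 - 175*s - 300 = (s - 5)*(s + 3)*(s + 4)*(s + 5).
Partial fraction decomposition gives [5/(s + 4)] + [4/(s + 5)] + [-4/(s + 3)] + [3/(s - 5)].
Invert each term: 5/(s + 4) ↔ 5e^(-4t); 4/(s + 5) ↔ 4e^(-5t); -4/(s + 3) ↔ -4e^(-3t); 3/(s - 5) ↔ 3e^(5t).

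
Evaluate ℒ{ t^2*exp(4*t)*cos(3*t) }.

2*(s - 4)*(s^2 - 8*s - 11)/(s^2 - 8*s + 25)^3

L{cos(3t)} = s/(s^2 + 9).
Multiplying by e^(4t) shifts s → s - 4, so L{exp(4*t)*cos(3*t)} = (s - 4)/((s - 4)^2 + 9).
Then apply L{t^2·g(t)} = (-1)^2 d^2/ds^2[G(s)] with G(s) = (s - 4)/((s - 4)^2 + 9):
differentiating 2 times and applying the sign gives 2*(s - 4)*(s^2 - 8*s - 11)/(s^2 - 8*s + 25)^3.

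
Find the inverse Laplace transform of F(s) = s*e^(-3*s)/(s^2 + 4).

Heaviside(t - 3)*(cos(2*t - 6))

The factor e^(-3s) signals a time shift by c = 3 (second shifting theorem).
L{cos(2t)} = s/(s^2 + 4), so L^-1{s/(s^2 + 4)} = cos(2*t).
Hence the inverse is u(t - 3) times that function evaluated at t - 3.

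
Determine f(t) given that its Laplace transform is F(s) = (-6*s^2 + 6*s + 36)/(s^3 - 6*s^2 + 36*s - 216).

f(t) = -2*exp(6*t) - 3*sin(6*t) - 4*cos(6*t)

Factor the denominator: s^3 - 6*s^2 + 36*s - 216 = (s - 6)*(s^2 + 36).
Partial fraction decomposition gives [-2/(s - 6)] + [-4*s/(s^2 + 36)] + [-18/(s^2 + 36)].
Invert each term: -2/(s - 6) ↔ -2e^(6t); -4·s/(s^2 + 36) ↔ -4cos(6t); -3·6/(s^2 + 36) ↔ -3sin(6t).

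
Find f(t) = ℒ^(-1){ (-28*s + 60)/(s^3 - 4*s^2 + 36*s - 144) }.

f(t) = -exp(4*t) - 4*sin(6*t) + cos(6*t)

Factor the denominator: s^3 - 4*s^2 + 36*s - 144 = (s - 4)*(s^2 + 36).
Partial fraction decomposition gives [-1/(s - 4)] + [s/(s^2 + 36)] + [-24/(s^2 + 36)].
Invert each term: -1/(s - 4) ↔ -e^(4t); 1·s/(s^2 + 36) ↔ cos(6t); -4·6/(s^2 + 36) ↔ -4sin(6t).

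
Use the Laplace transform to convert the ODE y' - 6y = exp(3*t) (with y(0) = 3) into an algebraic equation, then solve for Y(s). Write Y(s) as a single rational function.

Y(s) = (3*s - 8)/(s^2 - 9*s + 18)

Apply the Laplace transform to the equation.
With L{y'} = sY - y(0) = sY - 3: the LHS transforms to (s - 6)Y - (3).
The right side is L{exp(3*t)} = 1/(s - 3).
So (s - 6)Y = 1/(s - 3) + (3).
Solve for Y(s) and write it as one ratio of polynomials.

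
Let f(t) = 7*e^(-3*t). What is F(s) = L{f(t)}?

F(s) = 7/(s + 3)

L{7} = 7/s.
By the first shifting theorem, multiplying by e^(-3t) replaces s with s + 3.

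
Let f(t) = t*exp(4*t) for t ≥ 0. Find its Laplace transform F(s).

F(s) = (s - 4)^(-2)

L{e^(4t)} = 1/(s - 4).
Then apply L{t·g(t)} = -d/ds[G(s)] with G(s) = 1/(s - 4):
differentiating 1 time and applying the sign gives (s - 4)^(-2).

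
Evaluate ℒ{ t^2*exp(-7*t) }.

2/(s + 7)^3

L{t^2} = 2!/s^3 = 2/s^3.
By the first shifting theorem, multiplying by e^(-7t) replaces s with s + 7.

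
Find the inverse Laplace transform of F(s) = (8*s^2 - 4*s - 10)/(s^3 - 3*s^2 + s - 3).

5*exp(3*t) + 5*sin(t) + 3*cos(t)

Factor the denominator: s^3 - 3*s^2 + s - 3 = (s - 3)*(s^2 + 1).
Partial fraction decomposition gives [5/(s - 3)] + [3*s/(s^2 + 1)] + [5/(s^2 + 1)].
Invert each term: 5/(s - 3) ↔ 5e^(3t); 3·s/(s^2 + 1) ↔ 3cos(t); 5·1/(s^2 + 1) ↔ 5sin(t).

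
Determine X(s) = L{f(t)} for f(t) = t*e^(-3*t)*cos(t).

X(s) = (s + 2)*(s + 4)/(s^2 + 6*s + 10)^2

L{cos(t)} = s/(s^2 + 1).
Multiplying by e^(-3t) shifts s → s + 3, so L{e^(-3*t)*cos(t)} = (s + 3)/((s + 3)^2 + 1).
Then apply L{t·g(t)} = -d/ds[G(s)] with G(s) = (s + 3)/((s + 3)^2 + 1):
differentiating 1 time and applying the sign gives (s + 2)*(s + 4)/(s^2 + 6*s + 10)^2.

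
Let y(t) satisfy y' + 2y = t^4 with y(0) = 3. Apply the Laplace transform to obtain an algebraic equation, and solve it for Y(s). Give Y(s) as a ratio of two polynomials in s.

Laplace-transform each side.
The derivative rules (L{y'} = sY - y(0) = sY - 3) turn the left side into (s + 2)Y - (3).
The right side is L{t^4} = 24/s^5.
So (s + 2)Y = 24/s^5 + (3).
Isolate Y and clear denominators.

Y(s) = (3*s^5 + 24)/(s^6 + 2*s^5)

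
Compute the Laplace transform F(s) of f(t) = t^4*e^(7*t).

L{t^4} = 4!/s^5 = 24/s^5.
By the first shifting theorem, multiplying by e^(7t) replaces s with s - 7.

F(s) = 24/(s - 7)^5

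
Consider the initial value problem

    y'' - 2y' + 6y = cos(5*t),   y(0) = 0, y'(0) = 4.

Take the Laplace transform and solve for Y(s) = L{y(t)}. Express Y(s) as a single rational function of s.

Apply the Laplace transform to the equation.
The derivative rules (L{y''} = s^2 Y - s·y(0) - y'(0) and L{y'} = sY - y(0), with y(0) = 0, y'(0) = 4) turn the left side into (s^2 - 2*s + 6)Y - (4).
The right side is L{cos(5*t)} = s/(s^2 + 25).
So (s^2 - 2*s + 6)Y = s/(s^2 + 25) + (4).
Solve for Y(s) and write it as one ratio of polynomials.

Y(s) = (4*s^2 + s + 100)/(s^4 - 2*s^3 + 31*s^2 - 50*s + 150)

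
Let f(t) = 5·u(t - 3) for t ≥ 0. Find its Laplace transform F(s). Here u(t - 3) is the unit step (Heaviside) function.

F(s) = 5*exp(-3*s)/s

By the second shifting theorem, L{u(t - c)·g(t - c)} = e^(-cs)·G(s) with c = 3 and G(s) = L{g(t)}.
L{5} = 5/s.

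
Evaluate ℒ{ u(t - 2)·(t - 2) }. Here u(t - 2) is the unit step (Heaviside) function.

By the second shifting theorem, L{u(t - c)·g(t - c)} = e^(-cs)·G(s) with c = 2 and G(s) = L{g(t)}.
L{t} = 1!/s^2 = 1/s^2.

exp(-2*s)/s^2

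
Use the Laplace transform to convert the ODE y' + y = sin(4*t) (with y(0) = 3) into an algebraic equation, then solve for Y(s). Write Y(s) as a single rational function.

Take the Laplace transform of both sides.
The derivative rules (L{y'} = sY - y(0) = sY - 3) turn the left side into (s + 1)Y - (3).
The right side is L{sin(4*t)} = 4/(s^2 + 16).
So (s + 1)Y = 4/(s^2 + 16) + (3).
Solve for Y(s) and write it as one ratio of polynomials.

Y(s) = (3*s^2 + 52)/(s^3 + s^2 + 16*s + 16)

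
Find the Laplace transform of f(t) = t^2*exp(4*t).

L{e^(4t)} = 1/(s - 4).
Then apply L{t^2·g(t)} = (-1)^2 d^2/ds^2[G(s)] with G(s) = 1/(s - 4):
differentiating 2 times and applying the sign gives 2/(s - 4)^3.

2/(s - 4)^3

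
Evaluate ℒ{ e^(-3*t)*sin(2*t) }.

L{sin(2t)} = 2/(s^2 + 4).
By the first shifting theorem, multiplying by e^(-3t) replaces s with s + 3.

2/((s + 3)^2 + 4)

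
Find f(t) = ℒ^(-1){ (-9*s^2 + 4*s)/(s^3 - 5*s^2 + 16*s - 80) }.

Factor the denominator: s^3 - 5*s^2 + 16*s - 80 = (s - 5)*(s^2 + 16).
Partial fraction decomposition gives [-5/(s - 5)] + [-4*s/(s^2 + 16)] + [-16/(s^2 + 16)].
Invert each term: -5/(s - 5) ↔ -5e^(5t); -4·s/(s^2 + 16) ↔ -4cos(4t); -4·4/(s^2 + 16) ↔ -4sin(4t).

f(t) = -5*exp(5*t) - 4*sin(4*t) - 4*cos(4*t)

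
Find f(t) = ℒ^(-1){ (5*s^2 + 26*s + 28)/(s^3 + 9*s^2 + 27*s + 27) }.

Factor the denominator: s^3 + 9*s^2 + 27*s + 27 = (s + 3)^3.
Partial fraction decomposition gives [5/(s + 3)] + [-4/(s + 3)^2] + [-5/(s + 3)^3].
Invert each term: 5/(s + 3) ↔ 5e^(-3t); -4/(s + 3)^2 ↔ -4t·e^(-3t); -5/(s + 3)^3 ↔ (-5/2)t^2·e^(-3t).

f(t) = -5*t^2*exp(-3*t)/2 - 4*t*exp(-3*t) + 5*exp(-3*t)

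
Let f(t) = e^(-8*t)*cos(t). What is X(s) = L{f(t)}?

L{cos(t)} = s/(s^2 + 1).
By the first shifting theorem, multiplying by e^(-8t) replaces s with s + 8.

X(s) = (s + 8)/((s + 8)^2 + 1)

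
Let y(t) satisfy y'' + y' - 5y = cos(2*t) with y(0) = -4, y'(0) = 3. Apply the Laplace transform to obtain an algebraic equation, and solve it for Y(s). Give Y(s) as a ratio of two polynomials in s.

Y(s) = (-4*s^3 - s^2 - 15*s - 4)/(s^4 + s^3 - s^2 + 4*s - 20)

Take the Laplace transform of both sides.
The derivative rules (L{y''} = s^2 Y - s·y(0) - y'(0) and L{y'} = sY - y(0), with y(0) = -4, y'(0) = 3) turn the left side into (s^2 + s - 5)Y - (-4*s - 1).
The right side is L{cos(2*t)} = s/(s^2 + 4).
So (s^2 + s - 5)Y = s/(s^2 + 4) + (-4*s - 1).
Divide through and combine into a single rational function.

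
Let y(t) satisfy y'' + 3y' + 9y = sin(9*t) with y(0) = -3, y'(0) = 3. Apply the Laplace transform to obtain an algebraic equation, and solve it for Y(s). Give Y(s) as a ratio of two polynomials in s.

Y(s) = (-3*s^3 - 6*s^2 - 243*s - 477)/(s^4 + 3*s^3 + 90*s^2 + 243*s + 729)

Transform both sides with L{·}.
Using L{y''} = s^2 Y - s·y(0) - y'(0) and L{y'} = sY - y(0), with y(0) = -3, y'(0) = 3, the left side becomes (s^2 + 3*s + 9)Y - (-3*s - 6).
The right side is L{sin(9*t)} = 9/(s^2 + 81).
So (s^2 + 3*s + 9)Y = 9/(s^2 + 81) + (-3*s - 6).
Isolate Y and clear denominators.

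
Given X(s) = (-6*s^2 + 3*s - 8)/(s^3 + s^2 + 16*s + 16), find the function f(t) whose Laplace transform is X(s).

f(t) = 2*sin(4*t) - 5*cos(4*t) - exp(-t)

Factor the denominator: s^3 + s^2 + 16*s + 16 = (s + 1)*(s^2 + 16).
Partial fraction decomposition gives [-1/(s + 1)] + [-5*s/(s^2 + 16)] + [8/(s^2 + 16)].
Invert each term: -1/(s + 1) ↔ -e^(-t); -5·s/(s^2 + 16) ↔ -5cos(4t); 2·4/(s^2 + 16) ↔ 2sin(4t).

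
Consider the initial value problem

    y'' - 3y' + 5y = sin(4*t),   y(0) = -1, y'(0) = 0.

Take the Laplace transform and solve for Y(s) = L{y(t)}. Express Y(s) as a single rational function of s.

Laplace-transform each side.
The derivative rules (L{y''} = s^2 Y - s·y(0) - y'(0) and L{y'} = sY - y(0), with y(0) = -1, y'(0) = 0) turn the left side into (s^2 - 3*s + 5)Y - (-s + 3).
The right side is L{sin(4*t)} = 4/(s^2 + 16).
So (s^2 - 3*s + 5)Y = 4/(s^2 + 16) + (-s + 3).
Solve for Y(s) and write it as one ratio of polynomials.

Y(s) = (-s^3 + 3*s^2 - 16*s + 52)/(s^4 - 3*s^3 + 21*s^2 - 48*s + 80)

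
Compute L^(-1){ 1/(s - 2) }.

exp(2*t)

Since L{e^(2t)} = 1/(s - 2), the inverse is e^(2*t).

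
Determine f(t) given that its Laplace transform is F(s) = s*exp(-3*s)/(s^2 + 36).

f(t) = Heaviside(t - 3)*(cos(6*t - 18))

The factor e^(-3s) signals a time shift by c = 3 (second shifting theorem).
L{cos(6t)} = s/(s^2 + 36), so L^-1{s/(s^2 + 36)} = cos(6*t).
Hence the inverse is u(t - 3) times that function evaluated at t - 3.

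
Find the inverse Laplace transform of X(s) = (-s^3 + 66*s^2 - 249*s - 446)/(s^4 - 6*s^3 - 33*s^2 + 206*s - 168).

Factor the denominator: s^4 - 6*s^3 - 33*s^2 + 206*s - 168 = (s - 7)*(s - 4)*(s - 1)*(s + 6).
Partial fraction decomposition gives [5/(s - 4)] + [-5/(s - 1)] + [-4/(s + 6)] + [3/(s - 7)].
Invert each term: 5/(s - 4) ↔ 5e^(4t); -5/(s - 1) ↔ -5e^(t); -4/(s + 6) ↔ -4e^(-6t); 3/(s - 7) ↔ 3e^(7t).

3*exp(7*t) + 5*exp(4*t) - 5*exp(t) - 4*exp(-6*t)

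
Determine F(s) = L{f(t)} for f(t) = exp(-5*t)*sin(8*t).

F(s) = 8/((s + 5)^2 + 64)

L{sin(8t)} = 8/(s^2 + 64).
By the first shifting theorem, multiplying by e^(-5t) replaces s with s + 5.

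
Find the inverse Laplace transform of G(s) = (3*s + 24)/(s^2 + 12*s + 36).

Factor the denominator: s^2 + 12*s + 36 = (s + 6)^2.
Partial fraction decomposition gives [3/(s + 6)] + [6/(s + 6)^2].
Invert each term: 3/(s + 6) ↔ 3e^(-6t); 6/(s + 6)^2 ↔ 6t·e^(-6t).

6*t*exp(-6*t) + 3*exp(-6*t)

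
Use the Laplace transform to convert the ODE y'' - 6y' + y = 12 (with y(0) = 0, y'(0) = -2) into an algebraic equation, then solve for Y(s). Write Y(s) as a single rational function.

Take the Laplace transform of both sides.
The derivative rules (L{y''} = s^2 Y - s·y(0) - y'(0) and L{y'} = sY - y(0), with y(0) = 0, y'(0) = -2) turn the left side into (s^2 - 6*s + 1)Y - (-2).
The right side is L{12} = 12/s.
So (s^2 - 6*s + 1)Y = 12/s + (-2).
Solve for Y(s) and write it as one ratio of polynomials.

Y(s) = (-2*s + 12)/(s^3 - 6*s^2 + s)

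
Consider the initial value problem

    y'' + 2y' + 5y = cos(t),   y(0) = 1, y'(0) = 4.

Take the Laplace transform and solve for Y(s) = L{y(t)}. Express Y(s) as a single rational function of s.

Y(s) = (s^3 + 6*s^2 + 2*s + 6)/(s^4 + 2*s^3 + 6*s^2 + 2*s + 5)

Apply the Laplace transform to the equation.
The derivative rules (L{y''} = s^2 Y - s·y(0) - y'(0) and L{y'} = sY - y(0), with y(0) = 1, y'(0) = 4) turn the left side into (s^2 + 2*s + 5)Y - (s + 6).
The right side is L{cos(t)} = s/(s^2 + 1).
So (s^2 + 2*s + 5)Y = s/(s^2 + 1) + (s + 6).
Divide through and combine into a single rational function.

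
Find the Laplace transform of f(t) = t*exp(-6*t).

L{e^(-6t)} = 1/(s + 6).
Then apply L{t·g(t)} = -d/ds[G(s)] with G(s) = 1/(s + 6):
differentiating 1 time and applying the sign gives (s + 6)^(-2).

(s + 6)^(-2)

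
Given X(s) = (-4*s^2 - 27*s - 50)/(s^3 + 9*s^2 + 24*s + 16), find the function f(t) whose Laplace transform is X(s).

Factor the denominator: s^3 + 9*s^2 + 24*s + 16 = (s + 1)*(s + 4)^2.
Partial fraction decomposition gives [-1/(s + 4)] + [2/(s + 4)^2] + [-3/(s + 1)].
Invert each term: -1/(s + 4) ↔ -e^(-4t); 2/(s + 4)^2 ↔ 2t·e^(-4t); -3/(s + 1) ↔ -3e^(-t).

f(t) = 2*t*exp(-4*t) - 3*exp(-t) - exp(-4*t)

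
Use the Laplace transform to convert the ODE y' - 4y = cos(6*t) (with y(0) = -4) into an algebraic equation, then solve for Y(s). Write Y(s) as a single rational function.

Transform both sides with L{·}.
Using L{y'} = sY - y(0) = sY - (-4), the left side becomes (s - 4)Y - (-4).
The right side is L{cos(6*t)} = s/(s^2 + 36).
So (s - 4)Y = s/(s^2 + 36) + (-4).
Solve for Y(s) and write it as one ratio of polynomials.

Y(s) = (-4*s^2 + s - 144)/(s^3 - 4*s^2 + 36*s - 144)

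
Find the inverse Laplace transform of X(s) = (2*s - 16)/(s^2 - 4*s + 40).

Complete the square in the denominator: s^2 - 4*s + 40 = (s - 2)^2 + 6^2.
Split the numerator to match: 2*s - 16 = 2·(s - 2) - 2·6.
Invert each term: 2·(s - 2)/((s - 2)^2 + 36) ↔ 2e^(2t)cos(6t); -2·6/((s - 2)^2 + 36) ↔ -2e^(2t)sin(6t).

-2*exp(2*t)*sin(6*t) + 2*exp(2*t)*cos(6*t)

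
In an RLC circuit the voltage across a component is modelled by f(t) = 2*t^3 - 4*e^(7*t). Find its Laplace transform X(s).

X(s) = -4/(s - 7) + 12/s^4

Apply the Laplace transform termwise.
(-4)·[L{e^(7t)} = 1/(s - 7)]; (2)·[L{t^3} = 3!/s^4 = 6/s^4].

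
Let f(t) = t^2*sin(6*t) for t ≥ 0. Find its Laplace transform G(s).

G(s) = 36*(s^2 - 12)/(s^2 + 36)^3

L{sin(6t)} = 6/(s^2 + 36).
Then apply L{t^2·g(t)} = (-1)^2 d^2/ds^2[H(s)] with H(s) = 6/(s^2 + 36):
differentiating 2 times and applying the sign gives 36*(s^2 - 12)/(s^2 + 36)^3.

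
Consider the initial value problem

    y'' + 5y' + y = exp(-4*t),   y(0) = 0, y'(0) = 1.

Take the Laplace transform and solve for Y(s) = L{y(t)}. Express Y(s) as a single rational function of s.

Apply the Laplace transform to the equation.
With L{y''} = s^2 Y - s·y(0) - y'(0) and L{y'} = sY - y(0), with y(0) = 0, y'(0) = 1: the LHS transforms to (s^2 + 5*s + 1)Y - (1).
The right side is L{exp(-4*t)} = 1/(s + 4).
So (s^2 + 5*s + 1)Y = 1/(s + 4) + (1).
Solve for Y(s) and write it as one ratio of polynomials.

Y(s) = (s + 5)/(s^3 + 9*s^2 + 21*s + 4)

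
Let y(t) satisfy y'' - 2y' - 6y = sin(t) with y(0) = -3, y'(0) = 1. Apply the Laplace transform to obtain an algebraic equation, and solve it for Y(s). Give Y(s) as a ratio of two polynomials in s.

Y(s) = (-3*s^3 + 7*s^2 - 3*s + 8)/(s^4 - 2*s^3 - 5*s^2 - 2*s - 6)

Take the Laplace transform of both sides.
The derivative rules (L{y''} = s^2 Y - s·y(0) - y'(0) and L{y'} = sY - y(0), with y(0) = -3, y'(0) = 1) turn the left side into (s^2 - 2*s - 6)Y - (-3*s + 7).
The right side is L{sin(t)} = 1/(s^2 + 1).
So (s^2 - 2*s - 6)Y = 1/(s^2 + 1) + (-3*s + 7).
Isolate Y and clear denominators.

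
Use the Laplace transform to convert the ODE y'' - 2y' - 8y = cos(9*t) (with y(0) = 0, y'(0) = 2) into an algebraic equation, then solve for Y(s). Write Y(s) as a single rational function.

Y(s) = (2*s^2 + s + 162)/(s^4 - 2*s^3 + 73*s^2 - 162*s - 648)

Laplace-transform each side.
With L{y''} = s^2 Y - s·y(0) - y'(0) and L{y'} = sY - y(0), with y(0) = 0, y'(0) = 2: the LHS transforms to (s^2 - 2*s - 8)Y - (2).
The right side is L{cos(9*t)} = s/(s^2 + 81).
So (s^2 - 2*s - 8)Y = s/(s^2 + 81) + (2).
Solve for Y(s) and write it as one ratio of polynomials.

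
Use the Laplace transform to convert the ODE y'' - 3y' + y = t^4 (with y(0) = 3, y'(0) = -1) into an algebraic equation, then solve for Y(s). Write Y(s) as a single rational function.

Laplace-transform each side.
Using L{y''} = s^2 Y - s·y(0) - y'(0) and L{y'} = sY - y(0), with y(0) = 3, y'(0) = -1, the left side becomes (s^2 - 3*s + 1)Y - (3*s - 10).
The right side is L{t^4} = 24/s^5.
So (s^2 - 3*s + 1)Y = 24/s^5 + (3*s - 10).
Solve for Y(s) and write it as one ratio of polynomials.

Y(s) = (3*s^6 - 10*s^5 + 24)/(s^7 - 3*s^6 + s^5)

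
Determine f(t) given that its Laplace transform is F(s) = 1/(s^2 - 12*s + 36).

Rewrite the denominator: s^2 - 12*s + 36 = (s - 6)^2.
The form in (s - 6) signals a first-shifting-theorem factor e^(6t).
Since L{t} = 1!/s^2 = 1/s^2, the inverse is t*e^(6*t).

f(t) = t*exp(6*t)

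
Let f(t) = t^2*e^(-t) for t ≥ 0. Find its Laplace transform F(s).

L{e^(-t)} = 1/(s + 1).
Then apply L{t^2·g(t)} = (-1)^2 d^2/ds^2[G(s)] with G(s) = 1/(s + 1):
differentiating 2 times and applying the sign gives 2/(s + 1)^3.

F(s) = 2/(s + 1)^3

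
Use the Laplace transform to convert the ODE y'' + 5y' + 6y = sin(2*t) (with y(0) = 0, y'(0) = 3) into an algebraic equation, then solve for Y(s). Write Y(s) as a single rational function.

Take the Laplace transform of both sides.
Using L{y''} = s^2 Y - s·y(0) - y'(0) and L{y'} = sY - y(0), with y(0) = 0, y'(0) = 3, the left side becomes (s^2 + 5*s + 6)Y - (3).
The right side is L{sin(2*t)} = 2/(s^2 + 4).
So (s^2 + 5*s + 6)Y = 2/(s^2 + 4) + (3).
Divide through and combine into a single rational function.

Y(s) = (3*s^2 + 14)/(s^4 + 5*s^3 + 10*s^2 + 20*s + 24)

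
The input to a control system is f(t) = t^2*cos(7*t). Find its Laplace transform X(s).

X(s) = 2*s*(s^2 - 147)/(s^2 + 49)^3

L{cos(7t)} = s/(s^2 + 49).
Then apply L{t^2·g(t)} = (-1)^2 d^2/ds^2[G(s)] with G(s) = s/(s^2 + 49):
differentiating 2 times and applying the sign gives 2*s*(s^2 - 147)/(s^2 + 49)^3.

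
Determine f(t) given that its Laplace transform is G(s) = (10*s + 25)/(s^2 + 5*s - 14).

Factor the denominator: s^2 + 5*s - 14 = (s - 2)*(s + 7).
Partial fraction decomposition gives [5/(s + 7)] + [5/(s - 2)].
Invert each term: 5/(s + 7) ↔ 5e^(-7t); 5/(s - 2) ↔ 5e^(2t).

f(t) = 5*exp(2*t) + 5*exp(-7*t)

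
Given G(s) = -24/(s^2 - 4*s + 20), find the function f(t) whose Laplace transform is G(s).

Rewrite the denominator: s^2 - 4*s + 20 = (s - 2)^2 + 16.
The form in (s - 2) signals a first-shifting-theorem factor e^(2t).
Since L{sin(4t)} = 4/(s^2 + 16), the inverse is exp(2*t)*sin(4*t), scaled by -6.

f(t) = -6*exp(2*t)*sin(4*t)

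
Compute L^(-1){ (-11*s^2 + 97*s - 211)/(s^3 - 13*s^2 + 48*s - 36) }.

-5*t*exp(6*t) - 6*exp(6*t) - 5*exp(t)

Factor the denominator: s^3 - 13*s^2 + 48*s - 36 = (s - 6)^2*(s - 1).
Partial fraction decomposition gives [-6/(s - 6)] + [-5/(s - 6)^2] + [-5/(s - 1)].
Invert each term: -6/(s - 6) ↔ -6e^(6t); -5/(s - 6)^2 ↔ -5t·e^(6t); -5/(s - 1) ↔ -5e^(t).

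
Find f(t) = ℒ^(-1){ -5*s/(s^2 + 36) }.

f(t) = -5*cos(6*t)

Since L{cos(6t)} = s/(s^2 + 36), the inverse is cos(6*t), scaled by -5.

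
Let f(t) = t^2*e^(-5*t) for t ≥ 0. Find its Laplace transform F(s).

F(s) = 2/(s + 5)^3

L{e^(-5t)} = 1/(s + 5).
Then apply L{t^2·g(t)} = (-1)^2 d^2/ds^2[G(s)] with G(s) = 1/(s + 5):
differentiating 2 times and applying the sign gives 2/(s + 5)^3.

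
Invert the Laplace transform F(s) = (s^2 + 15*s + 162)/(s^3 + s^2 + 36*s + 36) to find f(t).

f(t) = 3*sin(6*t) - 3*cos(6*t) + 4*exp(-t)

Factor the denominator: s^3 + s^2 + 36*s + 36 = (s + 1)*(s^2 + 36).
Partial fraction decomposition gives [4/(s + 1)] + [-3*s/(s^2 + 36)] + [18/(s^2 + 36)].
Invert each term: 4/(s + 1) ↔ 4e^(-t); -3·s/(s^2 + 36) ↔ -3cos(6t); 3·6/(s^2 + 36) ↔ 3sin(6t).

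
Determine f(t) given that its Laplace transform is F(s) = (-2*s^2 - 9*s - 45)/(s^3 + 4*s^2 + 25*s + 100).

Factor the denominator: s^3 + 4*s^2 + 25*s + 100 = (s + 4)*(s^2 + 25).
Partial fraction decomposition gives [-1/(s + 4)] + [-s/(s^2 + 25)] + [-5/(s^2 + 25)].
Invert each term: -1/(s + 4) ↔ -e^(-4t); -1·s/(s^2 + 25) ↔ -cos(5t); -1·5/(s^2 + 25) ↔ -sin(5t).

f(t) = -sin(5*t) - cos(5*t) - exp(-4*t)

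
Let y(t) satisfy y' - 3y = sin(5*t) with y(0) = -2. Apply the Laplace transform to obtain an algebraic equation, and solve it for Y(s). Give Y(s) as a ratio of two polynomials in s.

Y(s) = (-2*s^2 - 45)/(s^3 - 3*s^2 + 25*s - 75)

Apply the Laplace transform to the equation.
With L{y'} = sY - y(0) = sY - (-2): the LHS transforms to (s - 3)Y - (-2).
The right side is L{sin(5*t)} = 5/(s^2 + 25).
So (s - 3)Y = 5/(s^2 + 25) + (-2).
Divide through and combine into a single rational function.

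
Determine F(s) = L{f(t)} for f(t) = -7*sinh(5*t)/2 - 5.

By linearity of the Laplace transform, transform each term separately.
L{-5} = -5/s; (-7/2)·[L{sinh(5t)} = 5/(s^2 - 25)].

F(s) = -35/(2*(s^2 - 25)) - 5/s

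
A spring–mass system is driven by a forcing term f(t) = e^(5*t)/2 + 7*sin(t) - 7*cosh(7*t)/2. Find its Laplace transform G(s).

The transform is linear, so treat each term independently.
(7)·[L{sin(t)} = 1/(s^2 + 1)]; (1/2)·[L{e^(5t)} = 1/(s - 5)]; (-7/2)·[L{cosh(7t)} = s/(s^2 - 49)].

G(s) = -7*s/(2*(s^2 - 49)) + 7/(s^2 + 1) + 1/(2*(s - 5))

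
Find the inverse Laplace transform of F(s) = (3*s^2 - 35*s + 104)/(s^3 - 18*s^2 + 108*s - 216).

t^2*exp(6*t) + t*exp(6*t) + 3*exp(6*t)

Factor the denominator: s^3 - 18*s^2 + 108*s - 216 = (s - 6)^3.
Partial fraction decomposition gives [3/(s - 6)] + [(s - 6)^(-2)] + [2/(s - 6)^3].
Invert each term: 3/(s - 6) ↔ 3e^(6t); 1/(s - 6)^2 ↔ t·e^(6t); 2/(s - 6)^3 ↔ (1)t^2·e^(6t).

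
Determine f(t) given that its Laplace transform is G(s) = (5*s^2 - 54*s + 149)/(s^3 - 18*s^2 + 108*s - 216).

f(t) = 5*t^2*exp(6*t)/2 + 6*t*exp(6*t) + 5*exp(6*t)

Factor the denominator: s^3 - 18*s^2 + 108*s - 216 = (s - 6)^3.
Partial fraction decomposition gives [5/(s - 6)] + [6/(s - 6)^2] + [5/(s - 6)^3].
Invert each term: 5/(s - 6) ↔ 5e^(6t); 6/(s - 6)^2 ↔ 6t·e^(6t); 5/(s - 6)^3 ↔ (5/2)t^2·e^(6t).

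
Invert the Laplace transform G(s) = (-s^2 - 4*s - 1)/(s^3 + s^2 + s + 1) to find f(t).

Factor the denominator: s^3 + s^2 + s + 1 = (s + 1)*(s^2 + 1).
Partial fraction decomposition gives [1/(s + 1)] + [-2*s/(s^2 + 1)] + [-2/(s^2 + 1)].
Invert each term: 1/(s + 1) ↔ e^(-t); -2·s/(s^2 + 1) ↔ -2cos(t); -2·1/(s^2 + 1) ↔ -2sin(t).

f(t) = -2*sin(t) - 2*cos(t) + exp(-t)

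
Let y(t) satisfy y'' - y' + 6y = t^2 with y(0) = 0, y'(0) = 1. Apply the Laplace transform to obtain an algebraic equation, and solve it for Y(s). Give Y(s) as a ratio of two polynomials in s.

Laplace-transform each side.
Using L{y''} = s^2 Y - s·y(0) - y'(0) and L{y'} = sY - y(0), with y(0) = 0, y'(0) = 1, the left side becomes (s^2 - s + 6)Y - (1).
The right side is L{t^2} = 2/s^3.
So (s^2 - s + 6)Y = 2/s^3 + (1).
Isolate Y and clear denominators.

Y(s) = (s^3 + 2)/(s^5 - s^4 + 6*s^3)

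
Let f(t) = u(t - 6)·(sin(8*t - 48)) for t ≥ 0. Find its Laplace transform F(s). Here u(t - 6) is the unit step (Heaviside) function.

F(s) = 8*exp(-6*s)/(s^2 + 64)

By the second shifting theorem, L{u(t - c)·g(t - c)} = e^(-cs)·G(s) with c = 6 and G(s) = L{g(t)}.
L{sin(8t)} = 8/(s^2 + 64).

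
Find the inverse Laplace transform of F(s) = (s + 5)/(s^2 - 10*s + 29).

Complete the square in the denominator: s^2 - 10*s + 29 = (s - 5)^2 + 2^2.
Split the numerator to match: s + 5 = 1·(s - 5) + 5·2.
Invert each term: 1·(s - 5)/((s - 5)^2 + 4) ↔ e^(5t)cos(2t); 5·2/((s - 5)^2 + 4) ↔ 5e^(5t)sin(2t).

5*exp(5*t)*sin(2*t) + exp(5*t)*cos(2*t)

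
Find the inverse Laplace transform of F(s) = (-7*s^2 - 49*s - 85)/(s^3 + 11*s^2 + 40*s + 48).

Factor the denominator: s^3 + 11*s^2 + 40*s + 48 = (s + 3)*(s + 4)^2.
Partial fraction decomposition gives [-6/(s + 4)] + [(s + 4)^(-2)] + [-1/(s + 3)].
Invert each term: -6/(s + 4) ↔ -6e^(-4t); 1/(s + 4)^2 ↔ t·e^(-4t); -1/(s + 3) ↔ -e^(-3t).

t*exp(-4*t) - exp(-3*t) - 6*exp(-4*t)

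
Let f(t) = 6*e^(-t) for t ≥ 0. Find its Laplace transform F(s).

F(s) = 6/(s + 1)

L{6} = 6/s.
By the first shifting theorem, multiplying by e^(-t) replaces s with s + 1.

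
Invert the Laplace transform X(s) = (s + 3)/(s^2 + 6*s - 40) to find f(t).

Rewrite the denominator: s^2 + 6*s - 40 = (s + 3)^2 - 49.
The form in (s + 3) signals a first-shifting-theorem factor e^(-3t).
Since L{cosh(7t)} = s/(s^2 - 49), the inverse is e^(-3*t)*cosh(7*t).

f(t) = exp(-3*t)*cosh(7*t)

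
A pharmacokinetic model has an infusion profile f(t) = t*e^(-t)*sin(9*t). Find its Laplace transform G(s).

L{sin(9t)} = 9/(s^2 + 81).
Multiplying by e^(-t) shifts s → s + 1, so L{e^(-t)*sin(9*t)} = 9/((s + 1)^2 + 81).
Then apply L{t·g(t)} = -d/ds[H(s)] with H(s) = 9/((s + 1)^2 + 81):
differentiating 1 time and applying the sign gives 18*(s + 1)/(s^2 + 2*s + 82)^2.

G(s) = 18*(s + 1)/(s^2 + 2*s + 82)^2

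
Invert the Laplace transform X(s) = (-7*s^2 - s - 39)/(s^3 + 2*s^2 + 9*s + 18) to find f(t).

f(t) = sin(3*t) - 2*cos(3*t) - 5*exp(-2*t)

Factor the denominator: s^3 + 2*s^2 + 9*s + 18 = (s + 2)*(s^2 + 9).
Partial fraction decomposition gives [-5/(s + 2)] + [-2*s/(s^2 + 9)] + [3/(s^2 + 9)].
Invert each term: -5/(s + 2) ↔ -5e^(-2t); -2·s/(s^2 + 9) ↔ -2cos(3t); 1·3/(s^2 + 9) ↔ sin(3t).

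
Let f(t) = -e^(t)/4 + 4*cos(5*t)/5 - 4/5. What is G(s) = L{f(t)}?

G(s) = 4*s/(5*(s^2 + 25)) - 1/(4*(s - 1)) - 4/(5*s)

Apply the Laplace transform termwise.
L{-4/5} = (-4/5)/s; (4/5)·[L{cos(5t)} = s/(s^2 + 25)]; (-1/4)·[L{e^(t)} = 1/(s - 1)].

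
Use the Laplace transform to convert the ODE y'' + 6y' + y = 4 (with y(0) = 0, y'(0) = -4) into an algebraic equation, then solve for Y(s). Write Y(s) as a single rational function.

Laplace-transform each side.
Using L{y''} = s^2 Y - s·y(0) - y'(0) and L{y'} = sY - y(0), with y(0) = 0, y'(0) = -4, the left side becomes (s^2 + 6*s + 1)Y - (-4).
The right side is L{4} = 4/s.
So (s^2 + 6*s + 1)Y = 4/s + (-4).
Divide through and combine into a single rational function.

Y(s) = (-4*s + 4)/(s^3 + 6*s^2 + s)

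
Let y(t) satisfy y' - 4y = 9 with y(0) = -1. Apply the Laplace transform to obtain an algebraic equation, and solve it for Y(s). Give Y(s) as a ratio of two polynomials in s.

Y(s) = (-s + 9)/(s^2 - 4*s)

Transform both sides with L{·}.
The derivative rules (L{y'} = sY - y(0) = sY - (-1)) turn the left side into (s - 4)Y - (-1).
The right side is L{9} = 9/s.
So (s - 4)Y = 9/s + (-1).
Solve for Y(s) and write it as one ratio of polynomials.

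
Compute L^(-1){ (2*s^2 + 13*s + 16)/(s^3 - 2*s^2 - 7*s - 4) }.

Factor the denominator: s^3 - 2*s^2 - 7*s - 4 = (s - 4)*(s + 1)^2.
Partial fraction decomposition gives [-2/(s + 1)] + [-1/(s + 1)^2] + [4/(s - 4)].
Invert each term: -2/(s + 1) ↔ -2e^(-t); -1/(s + 1)^2 ↔ -t·e^(-t); 4/(s - 4) ↔ 4e^(4t).

-t*exp(-t) + 4*exp(4*t) - 2*exp(-t)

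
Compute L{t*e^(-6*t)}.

(s + 6)^(-2)

L{e^(-6t)} = 1/(s + 6).
Then apply L{t·g(t)} = -d/ds[H(s)] with H(s) = 1/(s + 6):
differentiating 1 time and applying the sign gives (s + 6)^(-2).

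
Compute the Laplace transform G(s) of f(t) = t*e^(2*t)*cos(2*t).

G(s) = s*(s - 4)/(s^2 - 4*s + 8)^2

L{cos(2t)} = s/(s^2 + 4).
Multiplying by e^(2t) shifts s → s - 2, so L{e^(2*t)*cos(2*t)} = (s - 2)/((s - 2)^2 + 4).
Then apply L{t·g(t)} = -d/ds[H(s)] with H(s) = (s - 2)/((s - 2)^2 + 4):
differentiating 1 time and applying the sign gives s*(s - 4)/(s^2 - 4*s + 8)^2.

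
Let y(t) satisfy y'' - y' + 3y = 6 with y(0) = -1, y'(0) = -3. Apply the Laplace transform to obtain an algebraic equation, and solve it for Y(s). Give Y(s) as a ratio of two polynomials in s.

Take the Laplace transform of both sides.
The derivative rules (L{y''} = s^2 Y - s·y(0) - y'(0) and L{y'} = sY - y(0), with y(0) = -1, y'(0) = -3) turn the left side into (s^2 - s + 3)Y - (-s - 2).
The right side is L{6} = 6/s.
So (s^2 - s + 3)Y = 6/s + (-s - 2).
Divide through and combine into a single rational function.

Y(s) = (-s^2 - 2*s + 6)/(s^3 - s^2 + 3*s)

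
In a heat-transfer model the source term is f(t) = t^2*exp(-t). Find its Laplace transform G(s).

L{e^(-t)} = 1/(s + 1).
Then apply L{t^2·g(t)} = (-1)^2 d^2/ds^2[H(s)] with H(s) = 1/(s + 1):
differentiating 2 times and applying the sign gives 2/(s + 1)^3.

G(s) = 2/(s + 1)^3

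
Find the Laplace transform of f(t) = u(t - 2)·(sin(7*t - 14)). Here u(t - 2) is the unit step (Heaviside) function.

By the second shifting theorem, L{u(t - c)·g(t - c)} = e^(-cs)·H(s) with c = 2 and H(s) = L{g(t)}.
L{sin(7t)} = 7/(s^2 + 49).

7*exp(-2*s)/(s^2 + 49)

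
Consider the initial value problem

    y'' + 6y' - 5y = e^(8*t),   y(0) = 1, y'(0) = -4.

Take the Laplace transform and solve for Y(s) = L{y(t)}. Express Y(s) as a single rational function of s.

Y(s) = (s^2 - 6*s - 15)/(s^3 - 2*s^2 - 53*s + 40)

Take the Laplace transform of both sides.
With L{y''} = s^2 Y - s·y(0) - y'(0) and L{y'} = sY - y(0), with y(0) = 1, y'(0) = -4: the LHS transforms to (s^2 + 6*s - 5)Y - (s + 2).
The right side is L{e^(8*t)} = 1/(s - 8).
So (s^2 + 6*s - 5)Y = 1/(s - 8) + (s + 2).
Isolate Y and clear denominators.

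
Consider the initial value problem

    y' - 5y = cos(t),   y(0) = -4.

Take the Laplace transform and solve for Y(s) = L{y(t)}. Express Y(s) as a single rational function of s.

Y(s) = (-4*s^2 + s - 4)/(s^3 - 5*s^2 + s - 5)

Transform both sides with L{·}.
Using L{y'} = sY - y(0) = sY - (-4), the left side becomes (s - 5)Y - (-4).
The right side is L{cos(t)} = s/(s^2 + 1).
So (s - 5)Y = s/(s^2 + 1) + (-4).
Solve for Y(s) and write it as one ratio of polynomials.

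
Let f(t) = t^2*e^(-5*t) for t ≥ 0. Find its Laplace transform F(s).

F(s) = 2/(s + 5)^3

L{t^2} = 2!/s^3 = 2/s^3.
By the first shifting theorem, multiplying by e^(-5t) replaces s with s + 5.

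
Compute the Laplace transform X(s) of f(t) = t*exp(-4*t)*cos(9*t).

L{cos(9t)} = s/(s^2 + 81).
Multiplying by e^(-4t) shifts s → s + 4, so L{exp(-4*t)*cos(9*t)} = (s + 4)/((s + 4)^2 + 81).
Then apply L{t·g(t)} = -d/ds[G(s)] with G(s) = (s + 4)/((s + 4)^2 + 81):
differentiating 1 time and applying the sign gives (s - 5)*(s + 13)/(s^2 + 8*s + 97)^2.

X(s) = (s - 5)*(s + 13)/(s^2 + 8*s + 97)^2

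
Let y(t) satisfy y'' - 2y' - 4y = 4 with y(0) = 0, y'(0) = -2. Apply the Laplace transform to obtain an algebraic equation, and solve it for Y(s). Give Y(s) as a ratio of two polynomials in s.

Y(s) = (-2*s + 4)/(s^3 - 2*s^2 - 4*s)

Take the Laplace transform of both sides.
Using L{y''} = s^2 Y - s·y(0) - y'(0) and L{y'} = sY - y(0), with y(0) = 0, y'(0) = -2, the left side becomes (s^2 - 2*s - 4)Y - (-2).
The right side is L{4} = 4/s.
So (s^2 - 2*s - 4)Y = 4/s + (-2).
Solve for Y(s) and write it as one ratio of polynomials.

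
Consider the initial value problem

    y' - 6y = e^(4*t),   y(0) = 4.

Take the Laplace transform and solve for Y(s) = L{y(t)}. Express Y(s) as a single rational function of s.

Y(s) = (4*s - 15)/(s^2 - 10*s + 24)

Transform both sides with L{·}.
With L{y'} = sY - y(0) = sY - 4: the LHS transforms to (s - 6)Y - (4).
The right side is L{e^(4*t)} = 1/(s - 4).
So (s - 6)Y = 1/(s - 4) + (4).
Isolate Y and clear denominators.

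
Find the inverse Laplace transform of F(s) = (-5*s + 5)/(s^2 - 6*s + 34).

-2*exp(3*t)*sin(5*t) - 5*exp(3*t)*cos(5*t)

Complete the square in the denominator: s^2 - 6*s + 34 = (s - 3)^2 + 5^2.
Split the numerator to match: -5*s + 5 = -5·(s - 3) - 2·5.
Invert each term: -5·(s - 3)/((s - 3)^2 + 25) ↔ -5e^(3t)cos(5t); -2·5/((s - 3)^2 + 25) ↔ -2e^(3t)sin(5t).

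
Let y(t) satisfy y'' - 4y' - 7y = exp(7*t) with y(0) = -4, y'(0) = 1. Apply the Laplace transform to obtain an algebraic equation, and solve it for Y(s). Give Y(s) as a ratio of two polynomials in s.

Y(s) = (-4*s^2 + 45*s - 118)/(s^3 - 11*s^2 + 21*s + 49)

Laplace-transform each side.
The derivative rules (L{y''} = s^2 Y - s·y(0) - y'(0) and L{y'} = sY - y(0), with y(0) = -4, y'(0) = 1) turn the left side into (s^2 - 4*s - 7)Y - (-4*s + 17).
The right side is L{exp(7*t)} = 1/(s - 7).
So (s^2 - 4*s - 7)Y = 1/(s - 7) + (-4*s + 17).
Solve for Y(s) and write it as one ratio of polynomials.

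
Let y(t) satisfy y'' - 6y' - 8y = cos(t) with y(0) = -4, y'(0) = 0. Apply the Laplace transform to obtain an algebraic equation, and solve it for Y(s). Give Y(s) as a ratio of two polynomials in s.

Y(s) = (-4*s^3 + 24*s^2 - 3*s + 24)/(s^4 - 6*s^3 - 7*s^2 - 6*s - 8)

Transform both sides with L{·}.
With L{y''} = s^2 Y - s·y(0) - y'(0) and L{y'} = sY - y(0), with y(0) = -4, y'(0) = 0: the LHS transforms to (s^2 - 6*s - 8)Y - (-4*s + 24).
The right side is L{cos(t)} = s/(s^2 + 1).
So (s^2 - 6*s - 8)Y = s/(s^2 + 1) + (-4*s + 24).
Solve for Y(s) and write it as one ratio of polynomials.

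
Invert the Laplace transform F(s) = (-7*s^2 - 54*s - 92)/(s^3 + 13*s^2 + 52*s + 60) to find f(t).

Factor the denominator: s^3 + 13*s^2 + 52*s + 60 = (s + 2)*(s + 5)*(s + 6).
Partial fraction decomposition gives [-1/(s + 2)] + [-5/(s + 6)] + [-1/(s + 5)].
Invert each term: -1/(s + 2) ↔ -e^(-2t); -5/(s + 6) ↔ -5e^(-6t); -1/(s + 5) ↔ -e^(-5t).

f(t) = -exp(-2*t) - exp(-5*t) - 5*exp(-6*t)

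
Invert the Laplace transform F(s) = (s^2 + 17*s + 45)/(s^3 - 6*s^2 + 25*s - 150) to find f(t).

Factor the denominator: s^3 - 6*s^2 + 25*s - 150 = (s - 6)*(s^2 + 25).
Partial fraction decomposition gives [3/(s - 6)] + [-2*s/(s^2 + 25)] + [5/(s^2 + 25)].
Invert each term: 3/(s - 6) ↔ 3e^(6t); -2·s/(s^2 + 25) ↔ -2cos(5t); 1·5/(s^2 + 25) ↔ sin(5t).

f(t) = 3*exp(6*t) + sin(5*t) - 2*cos(5*t)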